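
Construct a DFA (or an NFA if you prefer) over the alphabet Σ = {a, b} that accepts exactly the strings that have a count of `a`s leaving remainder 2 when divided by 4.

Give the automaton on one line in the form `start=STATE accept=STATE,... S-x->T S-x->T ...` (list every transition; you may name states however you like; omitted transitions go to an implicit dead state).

start=S0 accept=S2 S0-a->S1 S0-b->S0 S1-a->S2 S1-b->S1 S2-a->S3 S2-b->S2 S3-a->S0 S3-b->S3

The only thing that matters is how many `a`s have appeared, reduced mod 4. Use one state per residue: S0 for 0, …, S3 for 3. Reading `a` moves to the next residue; anything else stays put. S2 is accepting.
        a   b  
>  S0   S1  S0 
   S1   S2  S1 
 * S2   S3  S2 
   S3   S0  S3 
(> = start, * = accepting)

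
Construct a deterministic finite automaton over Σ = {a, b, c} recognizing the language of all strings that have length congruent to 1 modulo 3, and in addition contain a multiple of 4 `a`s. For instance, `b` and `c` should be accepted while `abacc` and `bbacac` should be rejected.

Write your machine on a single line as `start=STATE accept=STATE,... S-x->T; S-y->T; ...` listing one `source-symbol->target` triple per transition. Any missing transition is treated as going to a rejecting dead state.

Run two small machines in parallel and take their product. One (3 states) tracks the input length modulo 3; the other (4 states) tracks the count of `a`s modulo 4. Each combined state is a pair, one component from each; accept when both components accept.
12 states suffice.
          a    b    c  
>  s0     s1   s2   s2 
   s1     s3   s4   s4 
 * s2     s4   s5   s5 
   s3     s6   s7   s7 
   s4     s7   s8   s8 
   s5     s8   s0   s0 
   s6     s2   s9   s9 
   s7     s9  s10  s10 
   s8    s10   s1   s1 
   s9     s5  s11  s11 
   s10   s11   s3   s3 
   s11    s0   s6   s6 
(> = start, * = accepting)

start=s0; accept=s2; s0-a->s1; s0-b->s2; s0-c->s2; s1-a->s3; s1-b->s4; s1-c->s4; s2-a->s4; s2-b->s5; s2-c->s5; s3-a->s6; s3-b->s7; s3-c->s7; s4-a->s7; s4-b->s8; s4-c->s8; s5-a->s8; s5-b->s0; s5-c->s0; s6-a->s2; s6-b->s9; s6-c->s9; s7-a->s9; s7-b->s10; s7-c->s10; s8-a->s10; s8-b->s1; s8-c->s1; s9-a->s5; s9-b->s11; s9-c->s11; s10-a->s11; s10-b->s3; s10-c->s3; s11-a->s0; s11-b->s6; s11-c->s6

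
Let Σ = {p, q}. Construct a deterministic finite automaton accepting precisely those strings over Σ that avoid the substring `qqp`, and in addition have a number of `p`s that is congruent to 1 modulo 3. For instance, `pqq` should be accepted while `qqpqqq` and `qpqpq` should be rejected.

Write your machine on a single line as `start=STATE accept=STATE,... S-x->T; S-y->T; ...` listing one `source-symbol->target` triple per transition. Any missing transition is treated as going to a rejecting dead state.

start=A; accept=B,E,H; A-p->B; A-q->C; B-p->D; B-q->E; C-p->B; C-q->F; D-p->A; D-q->G; E-p->D; E-q->H; F-p->F; F-q->F; G-p->A; G-q->F; H-p->F; H-q->H

Build one automaton per condition and run them in lockstep. One (4 states) tracks partial matches of the forbidden pattern `qqp`; the other (3 states) tracks the count of `p`s modulo 3. Each combined state is a pair, one component from each; accept when both components accept. Equivalent product states are then merged.
8 states suffice.
       p  q 
>  A   B  C 
 * B   D  E 
   C   B  F 
   D   A  G 
 * E   D  H 
   F   F  F 
   G   A  F 
 * H   F  H 
(> = start, * = accepting)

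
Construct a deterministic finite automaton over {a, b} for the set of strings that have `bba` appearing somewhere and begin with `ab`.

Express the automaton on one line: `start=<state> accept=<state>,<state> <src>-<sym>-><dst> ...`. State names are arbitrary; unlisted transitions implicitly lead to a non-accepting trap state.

start=q0 accept=q6 q0-a->q1 q0-b->q2 q1-a->q2 q1-b->q3 q2-a->q2 q2-b->q2 q3-a->q4 q3-b->q5 q4-a->q4 q4-b->q3 q5-a->q6 q5-b->q5 q6-a->q6 q6-b->q6

Run two small machines in parallel and take their product. The first has 4 states tracking whether and how much of `bba` has been seen; the second has 4 states tracking whether the input so far still matches the prefix `ab`. A product state is a pair (one from each), accepting exactly when both do. Equivalent product states are then merged.
A 7-state machine:
        a   b  
>  q0   q1  q2 
   q1   q2  q3 
   q2   q2  q2 
   q3   q4  q5 
   q4   q4  q3 
   q5   q6  q5 
 * q6   q6  q6 
(> = start, * = accepting)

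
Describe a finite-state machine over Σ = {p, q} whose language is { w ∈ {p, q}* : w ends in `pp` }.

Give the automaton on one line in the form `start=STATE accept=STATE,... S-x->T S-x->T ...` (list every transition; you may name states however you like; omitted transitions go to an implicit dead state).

start=s0 accept=s2 s0-p->s1 s0-q->s0 s1-p->s2 s1-q->s0 s2-p->s2 s2-q->s0

Remember how much of `pp` the current input suffix matches. State s0 means no match yet; s1 means the last symbol is `p`; s2 means the last 2 symbols are `pp`. Only s2 accepts. On a mismatch, fall back to the longest proper suffix that is still a prefix of `pp`.
With 3 states:
        p   q  
>  s0   s1  s0 
   s1   s2  s0 
 * s2   s2  s0 
(> = start, * = accepting)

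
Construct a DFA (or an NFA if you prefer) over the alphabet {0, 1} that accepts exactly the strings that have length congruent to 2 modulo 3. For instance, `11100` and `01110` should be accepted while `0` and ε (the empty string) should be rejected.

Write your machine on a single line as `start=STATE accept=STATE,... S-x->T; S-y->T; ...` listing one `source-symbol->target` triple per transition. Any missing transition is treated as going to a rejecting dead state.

start=S0; accept=S2; S0-0->S1; S0-1->S1; S1-0->S2; S1-1->S2; S2-0->S0; S2-1->S0

Count input length modulo 3: every symbol advances one step around the cycle S0 → S1 → S2 → S0. Accept at S2.
3 states suffice.
        0   1  
>  S0   S1  S1 
   S1   S2  S2 
 * S2   S0  S0 
(> = start, * = accepting)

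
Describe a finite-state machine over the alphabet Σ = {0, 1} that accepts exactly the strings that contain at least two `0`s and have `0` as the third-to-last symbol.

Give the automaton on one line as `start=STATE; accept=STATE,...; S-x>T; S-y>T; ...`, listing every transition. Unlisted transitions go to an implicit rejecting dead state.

Run two small machines in parallel and take their product. One (4 states) tracks the count of `0`s, saturating at 3; the other (15 states) tracks the last 3 symbols read. Each combined state is a pair, one component from each; accept when both components accept. After merging equivalent states the machine shrinks.
          0    1  
>  S0     S1   S0 
   S1     S2   S3 
   S2     S4   S5 
   S3     S6   S7 
 * S4     S4   S5 
 * S5     S6   S8 
 * S6     S2   S9 
   S7    S10   S7 
 * S8    S10   S7 
   S9     S6   S8 
   S10    S2   S9 
(> = start, * = accepting)

start=S0; accept=S4,S5,S6,S8; S0-0>S1; S0-1>S0; S1-0>S2; S1-1>S3; S2-0>S4; S2-1>S5; S3-0>S6; S3-1>S7; S4-0>S4; S4-1>S5; S5-0>S6; S5-1>S8; S6-0>S2; S6-1>S9; S7-0>S10; S7-1>S7; S8-0>S10; S8-1>S7; S9-0>S6; S9-1>S8; S10-0>S2; S10-1>S9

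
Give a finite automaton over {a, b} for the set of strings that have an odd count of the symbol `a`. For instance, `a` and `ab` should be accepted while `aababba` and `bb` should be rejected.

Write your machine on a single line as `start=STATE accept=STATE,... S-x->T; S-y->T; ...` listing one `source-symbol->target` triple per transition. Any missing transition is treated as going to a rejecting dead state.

start=s0; accept=s1; s0-a->s1; s0-b->s0; s1-a->s0; s1-b->s1

Keep the running count of `a`s modulo 2: each `a` advances along the cycle s0 → s1 → s0 while other symbols loop. Accept at s1.
        a   b  
>  s0   s1  s0 
 * s1   s0  s1 
(> = start, * = accepting)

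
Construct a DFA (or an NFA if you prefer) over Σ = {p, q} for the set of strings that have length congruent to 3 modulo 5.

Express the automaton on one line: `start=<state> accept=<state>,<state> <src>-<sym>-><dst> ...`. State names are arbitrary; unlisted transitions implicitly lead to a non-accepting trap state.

start=A accept=D A-p->B A-q->B B-p->C B-q->C C-p->D C-q->D D-p->E D-q->E E-p->A E-q->A

Only the length mod 5 matters, so use a 5-cycle: from any state, every input symbol moves to the next state, wrapping E back to A. Mark D accepting.
A 5-state machine:
       p  q 
>  A   B  B 
   B   C  C 
   C   D  D 
 * D   E  E 
   E   A  A 
(> = start, * = accepting)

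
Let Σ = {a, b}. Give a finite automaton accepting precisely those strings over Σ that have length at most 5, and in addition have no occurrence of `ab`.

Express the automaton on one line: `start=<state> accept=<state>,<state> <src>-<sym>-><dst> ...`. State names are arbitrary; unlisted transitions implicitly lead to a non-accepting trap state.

Run two small machines in parallel and take their product. The first has 7 states tracking the input length, saturating at 6; the second has 3 states tracking partial matches of the forbidden pattern `ab`. A product state is a pair (one from each), accepting exactly when both do. After merging equivalent states the machine shrinks.
An 11-state machine:
          a    b  
>* S0     S1   S2 
 * S1     S3   S4 
 * S2     S3   S5 
 * S3     S6   S4 
   S4     S4   S4 
 * S5     S6   S7 
 * S6     S8   S4 
 * S7     S8   S9 
 * S8    S10   S4 
 * S9    S10  S10 
 * S10    S4   S4 
(> = start, * = accepting)

start=S0 accept=S0,S1,S2,S3,S5,S6,S7,S8,S9,S10 S0-a->S1 S0-b->S2 S1-a->S3 S1-b->S4 S2-a->S3 S2-b->S5 S3-a->S6 S3-b->S4 S4-a->S4 S4-b->S4 S5-a->S6 S5-b->S7 S6-a->S8 S6-b->S4 S7-a->S8 S7-b->S9 S8-a->S10 S8-b->S4 S9-a->S10 S9-b->S10 S10-a->S4 S10-b->S4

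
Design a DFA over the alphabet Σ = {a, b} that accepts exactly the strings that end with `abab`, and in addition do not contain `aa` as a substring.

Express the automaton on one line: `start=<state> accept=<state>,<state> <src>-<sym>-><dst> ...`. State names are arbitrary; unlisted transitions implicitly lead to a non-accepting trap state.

start=q0 accept=q5 q0-a->q1 q0-b->q0 q1-a->q2 q1-b->q3 q2-a->q2 q2-b->q2 q3-a->q4 q3-b->q0 q4-a->q2 q4-b->q5 q5-a->q4 q5-b->q0

Run two small machines in parallel and take their product. The first has 5 states tracking how much of the suffix `abab` has currently been matched; the second has 3 states tracking partial matches of the forbidden pattern `aa`. A product state is a pair (one from each), accepting exactly when both do. Minimizing collapses redundant product states.
With 6 states:
        a   b  
>  q0   q1  q0 
   q1   q2  q3 
   q2   q2  q2 
   q3   q4  q0 
   q4   q2  q5 
 * q5   q4  q0 
(> = start, * = accepting)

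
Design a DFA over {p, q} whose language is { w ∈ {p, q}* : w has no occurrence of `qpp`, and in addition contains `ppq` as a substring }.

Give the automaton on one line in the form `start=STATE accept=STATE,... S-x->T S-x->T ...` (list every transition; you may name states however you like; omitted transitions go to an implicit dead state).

start=S0 accept=S5,S7 S0-p->S1 S0-q->S2 S1-p->S3 S1-q->S2 S2-p->S4 S2-q->S2 S3-p->S3 S3-q->S5 S4-p->S6 S4-q->S2 S5-p->S7 S5-q->S5 S6-p->S6 S6-q->S8 S7-p->S8 S7-q->S5 S8-p->S8 S8-q->S8

Handle the two conditions separately and then intersect. One (4 states) tracks partial matches of the forbidden pattern `qpp`; the other (4 states) tracks whether and how much of `ppq` has been seen. Each combined state is a pair, one component from each; accept when both components accept.
A 9-state machine:
        p   q  
>  S0   S1  S2 
   S1   S3  S2 
   S2   S4  S2 
   S3   S3  S5 
   S4   S6  S2 
 * S5   S7  S5 
   S6   S6  S8 
 * S7   S8  S5 
   S8   S8  S8 
(> = start, * = accepting)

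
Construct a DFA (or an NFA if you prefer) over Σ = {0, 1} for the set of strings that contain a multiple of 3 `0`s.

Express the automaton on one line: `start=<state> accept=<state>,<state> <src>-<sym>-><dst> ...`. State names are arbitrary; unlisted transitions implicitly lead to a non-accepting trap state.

The only thing that matters is how many `0`s have appeared, reduced mod 3. Use one state per residue: A for 0, …, C for 2. Reading `0` moves to the next residue; anything else stays put. A is accepting.
       0  1 
>* A   B  A 
   B   C  B 
   C   A  C 
(> = start, * = accepting)

start=A accept=A A-0->B A-1->A B-0->C B-1->B C-0->A C-1->C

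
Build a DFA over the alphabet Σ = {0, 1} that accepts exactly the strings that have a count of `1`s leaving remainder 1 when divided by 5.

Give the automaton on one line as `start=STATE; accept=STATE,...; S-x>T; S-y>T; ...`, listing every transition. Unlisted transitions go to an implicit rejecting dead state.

Keep the running count of `1`s modulo 5: each `1` advances along the cycle q0 → q1 → q2 → q3 → q4 → q0 while other symbols loop. Accept at q1.
A 5-state machine:
        0   1  
>  q0   q0  q1 
 * q1   q1  q2 
   q2   q2  q3 
   q3   q3  q4 
   q4   q4  q0 
(> = start, * = accepting)

start=q0; accept=q1; q0-0>q0; q0-1>q1; q1-0>q1; q1-1>q2; q2-0>q2; q2-1>q3; q3-0>q3; q3-1>q4; q4-0>q4; q4-1>q0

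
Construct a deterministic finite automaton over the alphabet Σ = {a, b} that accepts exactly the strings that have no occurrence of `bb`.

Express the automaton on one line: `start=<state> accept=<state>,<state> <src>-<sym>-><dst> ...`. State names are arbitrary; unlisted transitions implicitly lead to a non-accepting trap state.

Track partial matches of the forbidden pattern `bb`. State s2 is a dead state reached once `bb` has occurred; every other state accepts. s0 means no part of `bb` is currently matched.
A 3-state machine:
        a   b  
>* s0   s0  s1 
 * s1   s0  s2 
   s2   s2  s2 
(> = start, * = accepting)

start=s0 accept=s0,s1 s0-a->s0 s0-b->s1 s1-a->s0 s1-b->s2 s2-a->s2 s2-b->s2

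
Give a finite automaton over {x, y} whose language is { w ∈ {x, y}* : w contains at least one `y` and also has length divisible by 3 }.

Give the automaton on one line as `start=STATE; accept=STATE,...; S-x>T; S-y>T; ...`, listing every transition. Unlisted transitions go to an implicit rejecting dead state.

Build one automaton per condition and run them in lockstep. The first has 3 states tracking the count of `y`s, saturating at 2; the second has 3 states tracking the input length modulo 3. A product state is a pair (one from each), accepting exactly when both do.
A 9-state machine:
        x   y  
>  s0   s1  s2 
   s1   s3  s4 
   s2   s4  s5 
   s3   s0  s6 
   s4   s6  s7 
   s5   s7  s7 
 * s6   s2  s8 
 * s7   s8  s8 
   s8   s5  s5 
(> = start, * = accepting)

start=s0; accept=s6,s7; s0-x>s1; s0-y>s2; s1-x>s3; s1-y>s4; s2-x>s4; s2-y>s5; s3-x>s0; s3-y>s6; s4-x>s6; s4-y>s7; s5-x>s7; s5-y>s7; s6-x>s2; s6-y>s8; s7-x>s8; s7-y>s8; s8-x>s5; s8-y>s5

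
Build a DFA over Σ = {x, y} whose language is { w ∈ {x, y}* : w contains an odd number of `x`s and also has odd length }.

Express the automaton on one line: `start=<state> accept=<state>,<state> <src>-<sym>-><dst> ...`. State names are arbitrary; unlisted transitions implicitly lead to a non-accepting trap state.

Handle the two conditions separately and then intersect. One (2 states) tracks the count of `x`s modulo 2; the other (2 states) tracks the input length modulo 2. Each combined state is a pair, one component from each; accept when both components accept.
A 4-state machine:
        x   y  
>  q0   q1  q2 
 * q1   q0  q3 
   q2   q3  q0 
   q3   q2  q1 
(> = start, * = accepting)

start=q0 accept=q1 q0-x->q1 q0-y->q2 q1-x->q0 q1-y->q3 q2-x->q3 q2-y->q0 q3-x->q2 q3-y->q1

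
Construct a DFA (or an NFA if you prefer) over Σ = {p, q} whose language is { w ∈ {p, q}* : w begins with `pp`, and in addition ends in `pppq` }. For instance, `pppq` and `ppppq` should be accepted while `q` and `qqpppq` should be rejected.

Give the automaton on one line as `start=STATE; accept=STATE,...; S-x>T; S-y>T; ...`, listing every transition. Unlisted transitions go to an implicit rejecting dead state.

Build one automaton per condition and run them in lockstep. One (4 states) tracks whether the input so far still matches the prefix `pp`; the other (5 states) tracks how much of the suffix `pppq` has currently been matched. Each combined state is a pair, one component from each; accept when both components accept. Equivalent product states are then merged.
An 8-state machine:
        p   q  
>  s0   s1  s2 
   s1   s3  s2 
   s2   s2  s2 
   s3   s4  s5 
   s4   s4  s6 
   s5   s7  s5 
 * s6   s7  s5 
   s7   s3  s5 
(> = start, * = accepting)

start=s0; accept=s6; s0-p>s1; s0-q>s2; s1-p>s3; s1-q>s2; s2-p>s2; s2-q>s2; s3-p>s4; s3-q>s5; s4-p>s4; s4-q>s6; s5-p>s7; s5-q>s5; s6-p>s7; s6-q>s5; s7-p>s3; s7-q>s5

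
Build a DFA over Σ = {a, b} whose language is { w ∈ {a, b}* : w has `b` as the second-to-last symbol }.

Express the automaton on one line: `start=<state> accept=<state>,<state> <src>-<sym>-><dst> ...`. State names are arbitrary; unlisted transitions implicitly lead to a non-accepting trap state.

start=q0 accept=q5,q6 q0-a->q1 q0-b->q2 q1-a->q3 q1-b->q4 q2-a->q5 q2-b->q6 q3-a->q3 q3-b->q4 q4-a->q5 q4-b->q6 q5-a->q3 q5-b->q4 q6-a->q5 q6-b->q6

A DFA must remember the last 2 symbols (since which symbol is second-to-last isn't known until the input ends). Use one state per possible window of the last ≤2 symbols; accept from those whose window starts with `b`.
        a   b  
>  q0   q1  q2 
   q1   q3  q4 
   q2   q5  q6 
   q3   q3  q4 
   q4   q5  q6 
 * q5   q3  q4 
 * q6   q5  q6 
(> = start, * = accepting)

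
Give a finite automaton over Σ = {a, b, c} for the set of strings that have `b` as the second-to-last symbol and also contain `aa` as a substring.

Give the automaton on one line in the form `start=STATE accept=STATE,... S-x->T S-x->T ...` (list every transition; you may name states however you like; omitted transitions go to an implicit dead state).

start=s0 accept=s4,s5 s0-a->s1 s0-b->s0 s0-c->s0 s1-a->s2 s1-b->s0 s1-c->s0 s2-a->s2 s2-b->s3 s2-c->s2 s3-a->s4 s3-b->s5 s3-c->s4 s4-a->s2 s4-b->s3 s4-c->s2 s5-a->s4 s5-b->s5 s5-c->s4

Handle the two conditions separately and then intersect. The first has 13 states tracking the last 2 symbols read; the second has 3 states tracking whether and how much of `aa` has been seen. A product state is a pair (one from each), accepting exactly when both do. Minimizing collapses redundant product states.
        a   b   c  
>  s0   s1  s0  s0 
   s1   s2  s0  s0 
   s2   s2  s3  s2 
   s3   s4  s5  s4 
 * s4   s2  s3  s2 
 * s5   s4  s5  s4 
(> = start, * = accepting)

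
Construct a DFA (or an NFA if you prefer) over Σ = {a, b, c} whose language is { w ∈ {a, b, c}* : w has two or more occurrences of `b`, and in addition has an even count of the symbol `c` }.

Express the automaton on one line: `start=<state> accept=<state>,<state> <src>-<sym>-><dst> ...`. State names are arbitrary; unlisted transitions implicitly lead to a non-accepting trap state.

Build one automaton per condition and run them in lockstep. The first has 4 states tracking the count of `b`s, saturating at 3; the second has 2 states tracking the count of `c`s modulo 2. A product state is a pair (one from each), accepting exactly when both do. Minimizing collapses redundant product states.
6 states suffice.
        a   b   c  
>  S0   S0  S1  S2 
   S1   S1  S3  S4 
   S2   S2  S4  S0 
 * S3   S3  S3  S5 
   S4   S4  S5  S1 
   S5   S5  S5  S3 
(> = start, * = accepting)

start=S0 accept=S3 S0-a->S0 S0-b->S1 S0-c->S2 S1-a->S1 S1-b->S3 S1-c->S4 S2-a->S2 S2-b->S4 S2-c->S0 S3-a->S3 S3-b->S3 S3-c->S5 S4-a->S4 S4-b->S5 S4-c->S1 S5-a->S5 S5-b->S5 S5-c->S3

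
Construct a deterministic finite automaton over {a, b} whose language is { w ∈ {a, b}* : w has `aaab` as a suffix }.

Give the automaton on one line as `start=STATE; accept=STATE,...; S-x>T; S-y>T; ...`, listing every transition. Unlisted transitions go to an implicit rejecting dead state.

start=q0; accept=q4; q0-a>q1; q0-b>q0; q1-a>q2; q1-b>q0; q2-a>q3; q2-b>q0; q3-a>q3; q3-b>q4; q4-a>q1; q4-b>q0

Let each state record the length of the longest suffix of the input read so far that is also a prefix of `aaab`. q1 means the last symbol is `a`; q2 means the last 2 symbols are `aa`; q3 means the last 3 symbols are `aaa`; q4 means the last 4 symbols are `aaab`. Accept only at q4, where the string currently ends in `aaab`.
5 states suffice.
        a   b  
>  q0   q1  q0 
   q1   q2  q0 
   q2   q3  q0 
   q3   q3  q4 
 * q4   q1  q0 
(> = start, * = accepting)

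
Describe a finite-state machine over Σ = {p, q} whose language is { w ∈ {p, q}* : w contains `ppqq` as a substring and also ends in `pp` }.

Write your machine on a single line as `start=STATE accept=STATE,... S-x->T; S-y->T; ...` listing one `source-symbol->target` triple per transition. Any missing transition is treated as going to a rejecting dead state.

Handle the two conditions separately and then intersect. The first has 5 states tracking whether and how much of `ppqq` has been seen; the second has 3 states tracking how much of the suffix `pp` has currently been matched. A product state is a pair (one from each), accepting exactly when both do.
With 7 states:
        p   q  
>  S0   S1  S0 
   S1   S2  S0 
   S2   S2  S3 
   S3   S1  S4 
   S4   S5  S4 
   S5   S6  S4 
 * S6   S6  S4 
(> = start, * = accepting)

start=S0; accept=S6; S0-p->S1; S0-q->S0; S1-p->S2; S1-q->S0; S2-p->S2; S2-q->S3; S3-p->S1; S3-q->S4; S4-p->S5; S4-q->S4; S5-p->S6; S5-q->S4; S6-p->S6; S6-q->S4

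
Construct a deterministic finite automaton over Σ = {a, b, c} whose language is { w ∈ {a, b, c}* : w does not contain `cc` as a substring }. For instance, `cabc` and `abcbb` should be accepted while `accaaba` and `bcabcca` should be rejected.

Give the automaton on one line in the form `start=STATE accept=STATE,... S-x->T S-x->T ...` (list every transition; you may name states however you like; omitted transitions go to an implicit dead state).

Track partial matches of the forbidden pattern `cc`. State q2 is a dead state reached once `cc` has occurred; every other state accepts. q0 means no part of `cc` is currently matched.
        a   b   c  
>* q0   q0  q0  q1 
 * q1   q0  q0  q2 
   q2   q2  q2  q2 
(> = start, * = accepting)

start=q0 accept=q0,q1 q0-a->q0 q0-b->q0 q0-c->q1 q1-a->q0 q1-b->q0 q1-c->q2 q2-a->q2 q2-b->q2 q2-c->q2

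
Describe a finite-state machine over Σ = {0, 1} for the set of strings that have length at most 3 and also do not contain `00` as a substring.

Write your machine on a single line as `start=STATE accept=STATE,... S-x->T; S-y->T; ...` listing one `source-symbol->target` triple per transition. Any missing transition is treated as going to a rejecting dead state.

start=q0; accept=q0,q1,q2,q4,q5,q6; q0-0->q1; q0-1->q2; q1-0->q3; q1-1->q4; q2-0->q5; q2-1->q4; q3-0->q3; q3-1->q3; q4-0->q6; q4-1->q6; q5-0->q3; q5-1->q6; q6-0->q3; q6-1->q3

Handle the two conditions separately and then intersect. The first has 5 states tracking the input length, saturating at 4; the second has 3 states tracking partial matches of the forbidden pattern `00`. A product state is a pair (one from each), accepting exactly when both do. Equivalent product states are then merged.
        0   1  
>* q0   q1  q2 
 * q1   q3  q4 
 * q2   q5  q4 
   q3   q3  q3 
 * q4   q6  q6 
 * q5   q3  q6 
 * q6   q3  q3 
(> = start, * = accepting)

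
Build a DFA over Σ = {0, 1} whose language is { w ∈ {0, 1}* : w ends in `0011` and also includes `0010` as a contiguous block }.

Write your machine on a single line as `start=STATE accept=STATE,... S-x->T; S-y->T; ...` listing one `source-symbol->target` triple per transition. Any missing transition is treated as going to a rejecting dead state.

start=s0; accept=s8; s0-0->s1; s0-1->s0; s1-0->s2; s1-1->s0; s2-0->s2; s2-1->s3; s3-0->s4; s3-1->s0; s4-0->s5; s4-1->s6; s5-0->s5; s5-1->s7; s6-0->s4; s6-1->s6; s7-0->s4; s7-1->s8; s8-0->s4; s8-1->s6

Handle the two conditions separately and then intersect. One (5 states) tracks how much of the suffix `0011` has currently been matched; the other (5 states) tracks whether and how much of `0010` has been seen. Each combined state is a pair, one component from each; accept when both components accept. Equivalent product states are then merged.
        0   1  
>  s0   s1  s0 
   s1   s2  s0 
   s2   s2  s3 
   s3   s4  s0 
   s4   s5  s6 
   s5   s5  s7 
   s6   s4  s6 
   s7   s4  s8 
 * s8   s4  s6 
(> = start, * = accepting)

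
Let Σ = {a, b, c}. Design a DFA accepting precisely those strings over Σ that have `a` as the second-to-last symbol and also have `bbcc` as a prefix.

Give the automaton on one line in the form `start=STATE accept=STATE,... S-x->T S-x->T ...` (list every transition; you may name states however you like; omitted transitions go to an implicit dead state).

start=q0 accept=q18,q19,q20 q0-a->q1 q0-b->q2 q0-c->q3 q1-a->q4 q1-b->q5 q1-c->q6 q2-a->q7 q2-b->q8 q2-c->q9 q3-a->q10 q3-b->q11 q3-c->q12 q4-a->q4 q4-b->q5 q4-c->q6 q5-a->q7 q5-b->q13 q5-c->q9 q6-a->q10 q6-b->q11 q6-c->q12 q7-a->q4 q7-b->q5 q7-c->q6 q8-a->q7 q8-b->q13 q8-c->q14 q9-a->q10 q9-b->q11 q9-c->q12 q10-a->q4 q10-b->q5 q10-c->q6 q11-a->q7 q11-b->q13 q11-c->q9 q12-a->q10 q12-b->q11 q12-c->q12 q13-a->q7 q13-b->q13 q13-c->q9 q14-a->q10 q14-b->q11 q14-c->q15 q15-a->q16 q15-b->q17 q15-c->q15 q16-a->q18 q16-b->q19 q16-c->q20 q17-a->q21 q17-b->q22 q17-c->q23 q18-a->q18 q18-b->q19 q18-c->q20 q19-a->q21 q19-b->q22 q19-c->q23 q20-a->q16 q20-b->q17 q20-c->q15 q21-a->q18 q21-b->q19 q21-c->q20 q22-a->q21 q22-b->q22 q22-c->q23 q23-a->q16 q23-b->q17 q23-c->q15

Build one automaton per condition and run them in lockstep. One (13 states) tracks the last 2 symbols read; the other (6 states) tracks whether the input so far still matches the prefix `bbcc`. Each combined state is a pair, one component from each; accept when both components accept.
          a    b    c  
>  q0     q1   q2   q3 
   q1     q4   q5   q6 
   q2     q7   q8   q9 
   q3    q10  q11  q12 
   q4     q4   q5   q6 
   q5     q7  q13   q9 
   q6    q10  q11  q12 
   q7     q4   q5   q6 
   q8     q7  q13  q14 
   q9    q10  q11  q12 
   q10    q4   q5   q6 
   q11    q7  q13   q9 
   q12   q10  q11  q12 
   q13    q7  q13   q9 
   q14   q10  q11  q15 
   q15   q16  q17  q15 
   q16   q18  q19  q20 
   q17   q21  q22  q23 
 * q18   q18  q19  q20 
 * q19   q21  q22  q23 
 * q20   q16  q17  q15 
   q21   q18  q19  q20 
   q22   q21  q22  q23 
   q23   q16  q17  q15 
(> = start, * = accepting)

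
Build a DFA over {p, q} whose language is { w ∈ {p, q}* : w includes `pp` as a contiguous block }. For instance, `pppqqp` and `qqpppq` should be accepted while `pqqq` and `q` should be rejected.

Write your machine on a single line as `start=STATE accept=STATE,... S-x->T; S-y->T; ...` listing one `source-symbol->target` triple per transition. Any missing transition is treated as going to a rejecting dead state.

Track how much of `pp` has been matched so far: state A is no progress, C is the absorbing accept state reached once `pp` has occurred. Intermediate states record partial matches; on a mismatch, fall back to the longest reusable overlap.
3 states suffice.
       p  q 
>  A   B  A 
   B   C  A 
 * C   C  C 
(> = start, * = accepting)

start=A; accept=C; A-p->B; A-q->A; B-p->C; B-q->A; C-p->C; C-q->C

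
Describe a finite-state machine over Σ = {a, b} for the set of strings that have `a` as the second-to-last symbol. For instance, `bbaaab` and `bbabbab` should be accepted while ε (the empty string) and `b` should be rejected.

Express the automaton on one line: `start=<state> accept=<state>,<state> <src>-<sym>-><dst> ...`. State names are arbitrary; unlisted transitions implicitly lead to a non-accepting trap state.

start=s0 accept=s3,s4 s0-a->s1 s0-b->s2 s1-a->s3 s1-b->s4 s2-a->s5 s2-b->s6 s3-a->s3 s3-b->s4 s4-a->s5 s4-b->s6 s5-a->s3 s5-b->s4 s6-a->s5 s6-b->s6

Because acceptance depends on a position counted from the end, the machine has to buffer the most recent 2 symbols. Make each state the string of the last up-to-2 symbols read; on input `x` shift the window left and append `x`. Accept when the buffered window has length 2 and begins with `a`.
A 7-state machine:
        a   b  
>  s0   s1  s2 
   s1   s3  s4 
   s2   s5  s6 
 * s3   s3  s4 
 * s4   s5  s6 
   s5   s3  s4 
   s6   s5  s6 
(> = start, * = accepting)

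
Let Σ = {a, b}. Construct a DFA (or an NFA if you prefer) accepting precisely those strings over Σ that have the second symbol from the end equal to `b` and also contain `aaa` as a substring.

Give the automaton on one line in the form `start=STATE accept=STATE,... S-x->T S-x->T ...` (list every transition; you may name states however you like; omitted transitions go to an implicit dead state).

start=q0 accept=q5,q6 q0-a->q1 q0-b->q0 q1-a->q2 q1-b->q0 q2-a->q3 q2-b->q0 q3-a->q3 q3-b->q4 q4-a->q5 q4-b->q6 q5-a->q3 q5-b->q4 q6-a->q5 q6-b->q6

Run two small machines in parallel and take their product. One (7 states) tracks the last 2 symbols read; the other (4 states) tracks whether and how much of `aaa` has been seen. Each combined state is a pair, one component from each; accept when both components accept. After merging equivalent states the machine shrinks.
With 7 states:
        a   b  
>  q0   q1  q0 
   q1   q2  q0 
   q2   q3  q0 
   q3   q3  q4 
   q4   q5  q6 
 * q5   q3  q4 
 * q6   q5  q6 
(> = start, * = accepting)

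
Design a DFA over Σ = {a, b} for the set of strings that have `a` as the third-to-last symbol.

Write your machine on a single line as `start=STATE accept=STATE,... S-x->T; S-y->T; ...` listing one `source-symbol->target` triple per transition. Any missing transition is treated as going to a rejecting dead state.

A DFA must remember the last 3 symbols (since which symbol is third-to-last isn't known until the input ends). Use one state per possible window of the last ≤3 symbols; accept from those whose window starts with `a`.
          a    b  
>  q0     q1   q2 
   q1     q3   q4 
   q2     q5   q6 
   q3     q7   q8 
   q4     q9  q10 
   q5    q11  q12 
   q6    q13  q14 
 * q7     q7   q8 
 * q8     q9  q10 
 * q9    q11  q12 
 * q10   q13  q14 
   q11    q7   q8 
   q12    q9  q10 
   q13   q11  q12 
   q14   q13  q14 
(> = start, * = accepting)

start=q0; accept=q7,q8,q9,q10; q0-a->q1; q0-b->q2; q1-a->q3; q1-b->q4; q2-a->q5; q2-b->q6; q3-a->q7; q3-b->q8; q4-a->q9; q4-b->q10; q5-a->q11; q5-b->q12; q6-a->q13; q6-b->q14; q7-a->q7; q7-b->q8; q8-a->q9; q8-b->q10; q9-a->q11; q9-b->q12; q10-a->q13; q10-b->q14; q11-a->q7; q11-b->q8; q12-a->q9; q12-b->q10; q13-a->q11; q13-b->q12; q14-a->q13; q14-b->q14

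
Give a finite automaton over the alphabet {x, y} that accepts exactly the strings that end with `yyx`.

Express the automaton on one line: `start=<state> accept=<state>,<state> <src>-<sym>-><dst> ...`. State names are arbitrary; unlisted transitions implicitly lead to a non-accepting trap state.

Remember how much of `yyx` the current input suffix matches. State s0 means no match yet; s1 means the last symbol is `y`; s2 means the last 2 symbols are `yy`; s3 means the last 3 symbols are `yyx`. Only s3 accepts. On a mismatch, fall back to the longest proper suffix that is still a prefix of `yyx`.
A 4-state machine:
        x   y  
>  s0   s0  s1 
   s1   s0  s2 
   s2   s3  s2 
 * s3   s0  s1 
(> = start, * = accepting)

start=s0 accept=s3 s0-x->s0 s0-y->s1 s1-x->s0 s1-y->s2 s2-x->s3 s2-y->s2 s3-x->s0 s3-y->s1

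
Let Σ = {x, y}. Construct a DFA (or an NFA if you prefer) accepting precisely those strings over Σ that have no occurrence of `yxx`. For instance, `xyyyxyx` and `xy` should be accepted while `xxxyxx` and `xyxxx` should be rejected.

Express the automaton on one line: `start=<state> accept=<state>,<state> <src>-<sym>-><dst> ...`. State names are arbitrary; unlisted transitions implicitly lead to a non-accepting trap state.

start=S0 accept=S0,S1,S2 S0-x->S0 S0-y->S1 S1-x->S2 S1-y->S1 S2-x->S3 S2-y->S1 S3-x->S3 S3-y->S3

Track partial matches of the forbidden pattern `yxx`. State S3 is a dead state reached once `yxx` has occurred; every other state accepts. S0 means no part of `yxx` is currently matched.
With 4 states:
        x   y  
>* S0   S0  S1 
 * S1   S2  S1 
 * S2   S3  S1 
   S3   S3  S3 
(> = start, * = accepting)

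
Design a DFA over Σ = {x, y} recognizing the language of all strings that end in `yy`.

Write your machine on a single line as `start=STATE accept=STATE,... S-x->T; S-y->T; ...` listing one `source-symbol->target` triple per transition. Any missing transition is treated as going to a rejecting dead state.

Let each state record the length of the longest suffix of the input read so far that is also a prefix of `yy`. S1 means the last symbol is `y`; S2 means the last 2 symbols are `yy`. Accept only at S2, where the string currently ends in `yy`.
        x   y  
>  S0   S0  S1 
   S1   S0  S2 
 * S2   S0  S2 
(> = start, * = accepting)

start=S0; accept=S2; S0-x->S0; S0-y->S1; S1-x->S0; S1-y->S2; S2-x->S0; S2-y->S2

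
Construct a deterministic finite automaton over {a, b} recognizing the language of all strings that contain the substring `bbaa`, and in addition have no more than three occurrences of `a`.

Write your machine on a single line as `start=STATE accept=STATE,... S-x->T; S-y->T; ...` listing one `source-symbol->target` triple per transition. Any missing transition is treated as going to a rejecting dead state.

start=q0; accept=q9,q10; q0-a->q1; q0-b->q2; q1-a->q3; q1-b->q4; q2-a->q1; q2-b->q5; q3-a->q3; q3-b->q3; q4-a->q3; q4-b->q6; q5-a->q7; q5-b->q5; q6-a->q8; q6-b->q6; q7-a->q9; q7-b->q4; q8-a->q10; q8-b->q3; q9-a->q10; q9-b->q9; q10-a->q3; q10-b->q10

Run two small machines in parallel and take their product. One (5 states) tracks whether and how much of `bbaa` has been seen; the other (5 states) tracks the count of `a`s, saturating at 4. Each combined state is a pair, one component from each; accept when both components accept. Equivalent product states are then merged.
An 11-state machine:
          a    b  
>  q0     q1   q2 
   q1     q3   q4 
   q2     q1   q5 
   q3     q3   q3 
   q4     q3   q6 
   q5     q7   q5 
   q6     q8   q6 
   q7     q9   q4 
   q8    q10   q3 
 * q9    q10   q9 
 * q10    q3  q10 
(> = start, * = accepting)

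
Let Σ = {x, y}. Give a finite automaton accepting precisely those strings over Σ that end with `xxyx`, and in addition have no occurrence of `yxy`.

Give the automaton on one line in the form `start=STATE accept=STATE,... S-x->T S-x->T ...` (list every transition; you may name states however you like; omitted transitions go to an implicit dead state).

start=s0 accept=s7 s0-x->s1 s0-y->s2 s1-x->s3 s1-y->s2 s2-x->s4 s2-y->s2 s3-x->s3 s3-y->s5 s4-x->s3 s4-y->s6 s5-x->s7 s5-y->s2 s6-x->s6 s6-y->s6 s7-x->s3 s7-y->s6

Handle the two conditions separately and then intersect. The first has 5 states tracking how much of the suffix `xxyx` has currently been matched; the second has 4 states tracking partial matches of the forbidden pattern `yxy`. A product state is a pair (one from each), accepting exactly when both do. After merging equivalent states the machine shrinks.
8 states suffice.
        x   y  
>  s0   s1  s2 
   s1   s3  s2 
   s2   s4  s2 
   s3   s3  s5 
   s4   s3  s6 
   s5   s7  s2 
   s6   s6  s6 
 * s7   s3  s6 
(> = start, * = accepting)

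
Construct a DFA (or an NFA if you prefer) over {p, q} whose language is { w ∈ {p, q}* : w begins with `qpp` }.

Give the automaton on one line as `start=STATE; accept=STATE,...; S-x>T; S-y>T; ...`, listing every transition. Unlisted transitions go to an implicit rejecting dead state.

start=s0; accept=s3; s0-p>s4; s0-q>s1; s1-p>s2; s1-q>s4; s2-p>s3; s2-q>s4; s3-p>s3; s3-q>s3; s4-p>s4; s4-q>s4

Check the first 3 symbols one by one: s0 through s2 record how many have matched `qpp` so far; any wrong symbol goes to the dead state s4. After all 3 match we enter the accepting sink s3.
5 states suffice.
        p   q  
>  s0   s4  s1 
   s1   s2  s4 
   s2   s3  s4 
 * s3   s3  s3 
   s4   s4  s4 
(> = start, * = accepting)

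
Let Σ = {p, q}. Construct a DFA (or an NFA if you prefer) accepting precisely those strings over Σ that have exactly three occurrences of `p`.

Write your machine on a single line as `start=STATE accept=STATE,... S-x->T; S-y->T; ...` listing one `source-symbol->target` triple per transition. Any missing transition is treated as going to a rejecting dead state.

Only the number of `p`s matters, and only up to 4. Make a chain A → B → C → D → E advanced by each `p` (with E absorbing); every other symbol self-loops. The accepting set is {D}.
5 states suffice.
       p  q 
>  A   B  A 
   B   C  B 
   C   D  C 
 * D   E  D 
   E   E  E 
(> = start, * = accepting)

start=A; accept=D; A-p->B; A-q->A; B-p->C; B-q->B; C-p->D; C-q->C; D-p->E; D-q->D; E-p->E; E-q->E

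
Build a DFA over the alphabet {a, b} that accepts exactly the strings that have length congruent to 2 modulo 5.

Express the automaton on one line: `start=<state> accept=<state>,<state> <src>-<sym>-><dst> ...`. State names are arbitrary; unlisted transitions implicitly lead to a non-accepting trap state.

Count input length modulo 5: every symbol advances one step around the cycle S0 → S1 → S2 → S3 → S4 → S0. Accept at S2.
        a   b  
>  S0   S1  S1 
   S1   S2  S2 
 * S2   S3  S3 
   S3   S4  S4 
   S4   S0  S0 
(> = start, * = accepting)

start=S0 accept=S2 S0-a->S1 S0-b->S1 S1-a->S2 S1-b->S2 S2-a->S3 S2-b->S3 S3-a->S4 S3-b->S4 S4-a->S0 S4-b->S0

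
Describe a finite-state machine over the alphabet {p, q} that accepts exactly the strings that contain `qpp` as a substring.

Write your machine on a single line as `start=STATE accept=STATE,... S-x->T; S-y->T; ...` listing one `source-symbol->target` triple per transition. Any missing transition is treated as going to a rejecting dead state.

start=S0; accept=S3; S0-p->S0; S0-q->S1; S1-p->S2; S1-q->S1; S2-p->S3; S2-q->S1; S3-p->S3; S3-q->S3

Track how much of `qpp` has been matched so far: state S0 is no progress, S3 is the absorbing accept state reached once `qpp` has occurred. Intermediate states record partial matches; on a mismatch, fall back to the longest reusable overlap.
        p   q  
>  S0   S0  S1 
   S1   S2  S1 
   S2   S3  S1 
 * S3   S3  S3 
(> = start, * = accepting)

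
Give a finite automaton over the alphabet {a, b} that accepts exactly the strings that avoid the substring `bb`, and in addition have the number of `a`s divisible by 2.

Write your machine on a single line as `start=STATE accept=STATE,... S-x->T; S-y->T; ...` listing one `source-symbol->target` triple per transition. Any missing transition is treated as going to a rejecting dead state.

Build one automaton per condition and run them in lockstep. One (3 states) tracks partial matches of the forbidden pattern `bb`; the other (2 states) tracks the count of `a`s modulo 2. Each combined state is a pair, one component from each; accept when both components accept.
A 6-state machine:
        a   b  
>* q0   q1  q2 
   q1   q0  q3 
 * q2   q1  q4 
   q3   q0  q5 
   q4   q5  q4 
   q5   q4  q5 
(> = start, * = accepting)

start=q0; accept=q0,q2; q0-a->q1; q0-b->q2; q1-a->q0; q1-b->q3; q2-a->q1; q2-b->q4; q3-a->q0; q3-b->q5; q4-a->q5; q4-b->q4; q5-a->q4; q5-b->q5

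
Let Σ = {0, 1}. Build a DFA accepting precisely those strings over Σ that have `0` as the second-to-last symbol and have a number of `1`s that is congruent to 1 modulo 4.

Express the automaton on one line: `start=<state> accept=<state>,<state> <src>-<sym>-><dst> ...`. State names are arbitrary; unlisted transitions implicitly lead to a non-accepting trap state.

start=S0 accept=S3,S6 S0-0->S1 S0-1->S2 S1-0->S1 S1-1->S3 S2-0->S4 S2-1->S5 S3-0->S4 S3-1->S5 S4-0->S6 S4-1->S5 S5-0->S5 S5-1->S7 S6-0->S6 S6-1->S5 S7-0->S7 S7-1->S0

Handle the two conditions separately and then intersect. The first has 7 states tracking the last 2 symbols read; the second has 4 states tracking the count of `1`s modulo 4. A product state is a pair (one from each), accepting exactly when both do. Equivalent product states are then merged.
        0   1  
>  S0   S1  S2 
   S1   S1  S3 
   S2   S4  S5 
 * S3   S4  S5 
   S4   S6  S5 
   S5   S5  S7 
 * S6   S6  S5 
   S7   S7  S0 
(> = start, * = accepting)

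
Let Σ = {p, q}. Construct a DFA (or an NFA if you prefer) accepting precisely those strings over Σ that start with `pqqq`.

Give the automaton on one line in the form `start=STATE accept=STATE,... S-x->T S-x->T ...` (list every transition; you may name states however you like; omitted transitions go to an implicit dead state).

Check the first 4 symbols one by one: A through D record how many have matched `pqqq` so far; any wrong symbol goes to the dead state F. After all 4 match we enter the accepting sink E.
A 6-state machine:
       p  q 
>  A   B  F 
   B   F  C 
   C   F  D 
   D   F  E 
 * E   E  E 
   F   F  F 
(> = start, * = accepting)

start=A accept=E A-p->B A-q->F B-p->F B-q->C C-p->F C-q->D D-p->F D-q->E E-p->E E-q->E F-p->F F-q->F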